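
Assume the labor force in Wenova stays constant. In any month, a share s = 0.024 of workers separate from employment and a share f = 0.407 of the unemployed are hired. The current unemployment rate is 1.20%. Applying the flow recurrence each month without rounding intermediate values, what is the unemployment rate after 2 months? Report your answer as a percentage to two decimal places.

With a fixed labor force, u_{t+1} = u_t + s·(1−u_t) − f·u_t = u_t·(1−s−f) + s.
Here 1−s−f = 0.569 and s = 0.024.
u_1 = 0.012000 × 0.569 + 0.024 = 0.030828.
u_2 = 0.030828 × 0.569 + 0.024 = 0.041541.

Unemployment rate after two months ≈ 4.15%.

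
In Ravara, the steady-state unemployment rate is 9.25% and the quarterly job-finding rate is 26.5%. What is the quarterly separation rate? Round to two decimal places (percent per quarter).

From u* = s/(s+f): s = u·f/(1−u).
s = 0.0925 × 26.5 / (1 − 0.0925) = 2.4512 / 0.9075 ≈ 2.70% per quarter.

Separation rate ≈ 2.70% per quarter.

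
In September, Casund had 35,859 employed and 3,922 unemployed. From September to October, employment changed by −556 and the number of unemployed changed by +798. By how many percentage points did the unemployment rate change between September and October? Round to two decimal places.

The unemployment rate changed by +1.93 percentage points.

September: labor force = 35,859 + 3,922 = 39,781; u = 3,922/39,781 = 9.86%.
October: labor force = 35,303 + 4,720 = 40,023; u = 4,720/40,023 = 11.79%.
Change = 11.79% − 9.86% = +1.93 pp.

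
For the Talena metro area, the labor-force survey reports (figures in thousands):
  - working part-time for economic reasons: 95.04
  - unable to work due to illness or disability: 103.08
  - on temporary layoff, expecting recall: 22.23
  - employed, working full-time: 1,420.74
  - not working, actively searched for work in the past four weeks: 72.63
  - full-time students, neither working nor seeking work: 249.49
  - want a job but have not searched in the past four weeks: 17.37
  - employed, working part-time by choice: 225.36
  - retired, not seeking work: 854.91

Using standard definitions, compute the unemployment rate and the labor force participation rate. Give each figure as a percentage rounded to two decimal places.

Employed = 95.04 + 1,420.74 + 225.36 = 1,741.14 thousand (anyone who worked, including part-time for economic reasons, counts as employed).
Unemployed = 22.23 + 72.63 = 94.86 thousand (jobless and actively searching, or on temporary layoff).
Labor force = 1,741.14 + 94.86 = 1,836.00 thousand.
Not in labor force = 103.08 + 249.49 + 17.37 + 854.91 = 1,224.85 thousand (those not working and not actively searching are outside the labor force — including those who want a job but have given up searching).
Civilian working-age population = 1,836.00 + 1,224.85 = 3,060.85 thousand.
Unemployment rate = 94.86 / 1,836.00 = 5.17%.
Labor force participation rate = 1,836.00 / 3,060.85 = 59.98%.

Unemployment rate ≈ 5.17%; labor force participation rate ≈ 59.98%.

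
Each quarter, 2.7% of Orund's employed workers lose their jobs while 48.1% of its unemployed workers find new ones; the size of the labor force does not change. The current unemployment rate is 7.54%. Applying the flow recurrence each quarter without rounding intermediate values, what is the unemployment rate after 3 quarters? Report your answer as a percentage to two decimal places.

Unemployment rate after three quarters ≈ 5.58%.

With a fixed labor force, u_{t+1} = u_t + s·(1−u_t) − f·u_t = u_t·(1−s−f) + s.
Here 1−s−f = 0.492 and s = 0.027.
u_1 = 0.075400 × 0.492 + 0.027 = 0.064097.
u_2 = 0.064097 × 0.492 + 0.027 = 0.058536.
u_3 = 0.058536 × 0.492 + 0.027 = 0.055800.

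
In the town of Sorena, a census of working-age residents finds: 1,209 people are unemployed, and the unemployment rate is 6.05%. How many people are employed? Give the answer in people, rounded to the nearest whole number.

About 18,774 are employed.

Labor force = U / u = 1,209 / 0.0605 ≈ 19,983.
Employed = labor force − unemployed = 19,983 − 1,209 = 18,774.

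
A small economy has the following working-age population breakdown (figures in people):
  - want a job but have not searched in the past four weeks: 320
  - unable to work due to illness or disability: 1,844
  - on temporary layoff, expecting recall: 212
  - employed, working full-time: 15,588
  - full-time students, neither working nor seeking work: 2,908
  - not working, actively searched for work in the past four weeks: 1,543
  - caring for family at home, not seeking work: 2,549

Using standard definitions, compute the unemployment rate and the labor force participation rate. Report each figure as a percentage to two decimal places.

Unemployment rate ≈ 10.12%; labor force participation rate ≈ 69.47%.

Employed = 15,588.
Unemployed = 212 + 1,543 = 1,755 (jobless and actively searching, or on temporary layoff).
Labor force = 15,588 + 1,755 = 17,343.
Not in labor force = 320 + 1,844 + 2,908 + 2,549 = 7,621 (those not working and not actively searching are outside the labor force — including those who want a job but have given up searching).
Civilian working-age population = 17,343 + 7,621 = 24,964.
Unemployment rate = 1,755 / 17,343 = 10.12%.
Labor force participation rate = 17,343 / 24,964 = 69.47%.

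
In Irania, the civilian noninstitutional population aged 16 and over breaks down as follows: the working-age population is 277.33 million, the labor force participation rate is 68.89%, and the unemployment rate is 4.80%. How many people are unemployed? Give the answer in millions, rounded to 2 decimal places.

About 9.17 million are unemployed.

Labor force = 0.6889 × 277.33 = 191.05 million.
Unemployed = 0.0480 × 191.05 ≈ 9.17 million.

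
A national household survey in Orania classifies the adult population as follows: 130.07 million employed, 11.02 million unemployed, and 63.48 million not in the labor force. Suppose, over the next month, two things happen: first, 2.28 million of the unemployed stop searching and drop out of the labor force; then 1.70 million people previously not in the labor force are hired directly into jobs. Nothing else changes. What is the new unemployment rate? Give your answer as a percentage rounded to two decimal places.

Initially, labor force = 130.07 + 11.02 = 141.09 million, so u = 11.02/141.09 = 7.81%.
After the first change, unemployed and labor force both fall by 2.28 → E = 130.07, U = 8.74, labor force = 138.81 million.
After the second change, employed and labor force both rise by 1.70; unemployed unchanged → E = 131.77, U = 8.74, labor force = 140.51 million.
New unemployment rate = 8.74 / 140.51 = 6.22%.

New unemployment rate ≈ 6.22%.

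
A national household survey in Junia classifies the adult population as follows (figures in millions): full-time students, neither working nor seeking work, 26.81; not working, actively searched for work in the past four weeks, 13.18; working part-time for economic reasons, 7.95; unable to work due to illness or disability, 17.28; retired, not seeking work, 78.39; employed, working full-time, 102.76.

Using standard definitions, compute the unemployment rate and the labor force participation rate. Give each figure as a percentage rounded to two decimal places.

Employed = 7.95 + 102.76 = 110.71 million (anyone who worked, including part-time for economic reasons, counts as employed).
Unemployed = 13.18 million.
Labor force = 110.71 + 13.18 = 123.89 million.
Not in labor force = 26.81 + 17.28 + 78.39 = 122.48 million (those not working and not actively searching are outside the labor force).
Civilian working-age population = 123.89 + 122.48 = 246.37 million.
Unemployment rate = 13.18 / 123.89 = 10.64%.
Labor force participation rate = 123.89 / 246.37 = 50.29%.

Unemployment rate ≈ 10.64%; labor force participation rate ≈ 50.29%.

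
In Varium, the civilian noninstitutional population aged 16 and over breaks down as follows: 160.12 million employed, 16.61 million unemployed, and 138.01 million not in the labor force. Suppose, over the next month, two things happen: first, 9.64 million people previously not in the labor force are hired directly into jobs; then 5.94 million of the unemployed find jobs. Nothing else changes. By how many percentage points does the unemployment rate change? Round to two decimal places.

Initially, labor force = 160.12 + 16.61 = 176.73 million, so u = 16.61/176.73 = 9.40%.
After the first change, employed and labor force both rise by 9.64; unemployed unchanged → E = 169.76, U = 16.61, labor force = 186.37 million.
After the second change, unemployed falls and employed rises by 5.94; labor force unchanged → E = 175.70, U = 10.67, labor force = 186.37 million.
New unemployment rate = 10.67 / 186.37 = 5.73%.
Change = 5.73% − 9.40% = −3.67 percentage points.

The unemployment rate changes by −3.67 percentage points.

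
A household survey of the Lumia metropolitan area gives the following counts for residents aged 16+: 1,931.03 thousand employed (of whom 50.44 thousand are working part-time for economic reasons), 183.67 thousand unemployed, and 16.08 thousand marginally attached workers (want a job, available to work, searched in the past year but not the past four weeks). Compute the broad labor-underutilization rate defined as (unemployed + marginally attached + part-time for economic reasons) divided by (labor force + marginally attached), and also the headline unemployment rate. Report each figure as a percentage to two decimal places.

Broad underutilization rate ≈ 11.74%; headline unemployment rate ≈ 8.69%.

Labor force = 1,931.03 + 183.67 = 2,114.70 thousand.
Numerator = 183.67 + 16.08 + 50.44 = 250.19 thousand.
Denominator = 2,114.70 + 16.08 = 2,130.78 thousand.
Broad rate = 250.19 / 2,130.78 = 11.74%.
Headline unemployment rate = 183.67 / 2,114.70 = 8.69%.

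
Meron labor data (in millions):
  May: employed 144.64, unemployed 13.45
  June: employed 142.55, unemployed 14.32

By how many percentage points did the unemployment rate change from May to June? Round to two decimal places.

The unemployment rate changed by +0.62 percentage points.

May: labor force = 144.64 + 13.45 = 158.09; u = 13.45/158.09 = 8.51%.
June: labor force = 142.55 + 14.32 = 156.87; u = 14.32/156.87 = 9.13%.
Change = 9.13% − 8.51% = +0.62 pp.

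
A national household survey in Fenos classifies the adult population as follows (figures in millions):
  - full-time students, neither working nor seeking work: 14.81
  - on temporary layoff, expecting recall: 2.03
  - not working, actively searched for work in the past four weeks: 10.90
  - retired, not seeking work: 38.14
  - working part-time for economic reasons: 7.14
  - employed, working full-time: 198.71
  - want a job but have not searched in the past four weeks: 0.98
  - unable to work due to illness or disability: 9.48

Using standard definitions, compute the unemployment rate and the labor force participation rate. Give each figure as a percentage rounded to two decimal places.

Unemployment rate ≈ 5.91%; labor force participation rate ≈ 77.53%.

Employed = 7.14 + 198.71 = 205.85 million (anyone who worked, including part-time for economic reasons, counts as employed).
Unemployed = 2.03 + 10.90 = 12.93 million (jobless and actively searching, or on temporary layoff).
Labor force = 205.85 + 12.93 = 218.78 million.
Not in labor force = 14.81 + 38.14 + 0.98 + 9.48 = 63.41 million (those not working and not actively searching are outside the labor force — including those who want a job but have given up searching).
Civilian working-age population = 218.78 + 63.41 = 282.19 million.
Unemployment rate = 12.93 / 218.78 = 5.91%.
Labor force participation rate = 218.78 / 282.19 = 77.53%.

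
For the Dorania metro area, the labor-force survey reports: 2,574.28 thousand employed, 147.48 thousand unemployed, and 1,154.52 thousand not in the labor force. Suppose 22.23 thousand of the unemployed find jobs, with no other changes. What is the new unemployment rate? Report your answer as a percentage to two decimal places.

New unemployment rate ≈ 4.60%.

Initially, labor force = 2,574.28 + 147.48 = 2,721.76 thousand, so u = 147.48/2,721.76 = 5.42%.
After the change, unemployed falls and employed rises by 22.23; labor force unchanged → E = 2,596.51, U = 125.25, labor force = 2,721.76 thousand.
New unemployment rate = 125.25 / 2,721.76 = 4.60%.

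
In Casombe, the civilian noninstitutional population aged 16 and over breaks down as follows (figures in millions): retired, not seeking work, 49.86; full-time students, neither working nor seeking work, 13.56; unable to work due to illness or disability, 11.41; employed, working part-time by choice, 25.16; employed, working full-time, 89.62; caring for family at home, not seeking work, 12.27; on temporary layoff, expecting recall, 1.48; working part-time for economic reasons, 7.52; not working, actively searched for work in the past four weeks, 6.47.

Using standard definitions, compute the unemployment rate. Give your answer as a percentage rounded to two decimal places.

Unemployment rate ≈ 6.10%.

Employed = 25.16 + 89.62 + 7.52 = 122.30 million (anyone who worked, including part-time for economic reasons, counts as employed).
Unemployed = 1.48 + 6.47 = 7.95 million (jobless and actively searching, or on temporary layoff).
Labor force = 122.30 + 7.95 = 130.25 million.
Unemployment rate = 7.95 / 130.25 = 6.10%.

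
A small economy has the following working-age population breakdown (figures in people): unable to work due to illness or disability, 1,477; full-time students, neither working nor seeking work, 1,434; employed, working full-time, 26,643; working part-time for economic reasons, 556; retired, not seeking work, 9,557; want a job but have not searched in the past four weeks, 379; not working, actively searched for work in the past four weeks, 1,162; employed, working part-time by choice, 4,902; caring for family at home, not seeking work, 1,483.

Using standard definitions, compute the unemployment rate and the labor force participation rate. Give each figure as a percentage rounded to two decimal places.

Employed = 26,643 + 556 + 4,902 = 32,101 (anyone who worked, including part-time for economic reasons, counts as employed).
Unemployed = 1,162.
Labor force = 32,101 + 1,162 = 33,263.
Not in labor force = 1,477 + 1,434 + 9,557 + 379 + 1,483 = 14,330 (those not working and not actively searching are outside the labor force — including those who want a job but have given up searching).
Civilian working-age population = 33,263 + 14,330 = 47,593.
Unemployment rate = 1,162 / 33,263 = 3.49%.
Labor force participation rate = 33,263 / 47,593 = 69.89%.

Unemployment rate ≈ 3.49%; labor force participation rate ≈ 69.89%.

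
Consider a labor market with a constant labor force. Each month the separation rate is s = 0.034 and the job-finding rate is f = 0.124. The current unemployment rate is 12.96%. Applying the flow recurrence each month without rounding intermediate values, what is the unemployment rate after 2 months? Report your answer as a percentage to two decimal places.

Unemployment rate after two months ≈ 15.45%.

With a fixed labor force, u_{t+1} = u_t + s·(1−u_t) − f·u_t = u_t·(1−s−f) + s.
Here 1−s−f = 0.842 and s = 0.034.
u_1 = 0.129600 × 0.842 + 0.034 = 0.143123.
u_2 = 0.143123 × 0.842 + 0.034 = 0.154510.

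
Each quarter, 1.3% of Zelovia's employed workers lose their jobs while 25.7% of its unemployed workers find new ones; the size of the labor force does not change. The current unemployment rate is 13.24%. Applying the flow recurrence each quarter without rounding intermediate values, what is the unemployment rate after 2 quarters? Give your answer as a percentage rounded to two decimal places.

Unemployment rate after two quarters ≈ 9.30%.

With a fixed labor force, u_{t+1} = u_t + s·(1−u_t) − f·u_t = u_t·(1−s−f) + s.
Here 1−s−f = 0.730 and s = 0.013.
u_1 = 0.132400 × 0.730 + 0.013 = 0.109652.
u_2 = 0.109652 × 0.730 + 0.013 = 0.093046.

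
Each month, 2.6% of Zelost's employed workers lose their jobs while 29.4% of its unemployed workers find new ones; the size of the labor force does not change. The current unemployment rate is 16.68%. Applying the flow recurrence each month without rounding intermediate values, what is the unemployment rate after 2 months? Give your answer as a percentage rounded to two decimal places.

Unemployment rate after two months ≈ 12.08%.

With a fixed labor force, u_{t+1} = u_t + s·(1−u_t) − f·u_t = u_t·(1−s−f) + s.
Here 1−s−f = 0.680 and s = 0.026.
u_1 = 0.166800 × 0.680 + 0.026 = 0.139424.
u_2 = 0.139424 × 0.680 + 0.026 = 0.120808.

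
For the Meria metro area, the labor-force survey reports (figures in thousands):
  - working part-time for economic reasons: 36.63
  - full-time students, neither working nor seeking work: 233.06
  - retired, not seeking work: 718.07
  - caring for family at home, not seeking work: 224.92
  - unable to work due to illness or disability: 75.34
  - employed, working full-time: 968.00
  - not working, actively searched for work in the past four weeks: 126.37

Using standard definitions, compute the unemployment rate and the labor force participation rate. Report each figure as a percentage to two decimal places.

Employed = 36.63 + 968.00 = 1,004.63 thousand (anyone who worked, including part-time for economic reasons, counts as employed).
Unemployed = 126.37 thousand.
Labor force = 1,004.63 + 126.37 = 1,131.00 thousand.
Not in labor force = 233.06 + 718.07 + 224.92 + 75.34 = 1,251.39 thousand (those not working and not actively searching are outside the labor force).
Civilian working-age population = 1,131.00 + 1,251.39 = 2,382.39 thousand.
Unemployment rate = 126.37 / 1,131.00 = 11.17%.
Labor force participation rate = 1,131.00 / 2,382.39 = 47.47%.

Unemployment rate ≈ 11.17%; labor force participation rate ≈ 47.47%.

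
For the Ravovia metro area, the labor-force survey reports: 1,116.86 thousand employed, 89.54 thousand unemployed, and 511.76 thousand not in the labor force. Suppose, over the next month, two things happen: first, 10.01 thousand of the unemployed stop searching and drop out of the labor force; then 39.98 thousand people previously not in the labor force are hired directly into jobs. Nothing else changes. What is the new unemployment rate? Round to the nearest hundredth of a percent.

New unemployment rate ≈ 6.43%.

Initially, labor force = 1,116.86 + 89.54 = 1,206.40 thousand, so u = 89.54/1,206.40 = 7.42%.
After the first change, unemployed and labor force both fall by 10.01 → E = 1,116.86, U = 79.53, labor force = 1,196.39 thousand.
After the second change, employed and labor force both rise by 39.98; unemployed unchanged → E = 1,156.84, U = 79.53, labor force = 1,236.37 thousand.
New unemployment rate = 79.53 / 1,236.37 = 6.43%.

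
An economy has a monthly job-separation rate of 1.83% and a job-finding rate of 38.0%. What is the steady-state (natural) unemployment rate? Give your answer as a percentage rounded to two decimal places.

Steady-state unemployment rate ≈ 4.59%.

At steady state the flows balance: s·E = f·U, so U/(E+U) = s/(s+f).
u* = 1.83 / (1.83 + 38.0) = 1.83 / 39.83 = 4.59%.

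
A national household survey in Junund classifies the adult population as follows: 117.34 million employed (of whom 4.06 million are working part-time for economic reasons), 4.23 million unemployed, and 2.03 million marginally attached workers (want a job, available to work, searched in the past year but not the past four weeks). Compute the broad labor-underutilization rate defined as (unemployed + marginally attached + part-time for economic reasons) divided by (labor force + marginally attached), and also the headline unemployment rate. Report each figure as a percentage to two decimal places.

Broad underutilization rate ≈ 8.35%; headline unemployment rate ≈ 3.48%.

Labor force = 117.34 + 4.23 = 121.57 million.
Numerator = 4.23 + 2.03 + 4.06 = 10.32 million.
Denominator = 121.57 + 2.03 = 123.60 million.
Broad rate = 10.32 / 123.60 = 8.35%.
Headline unemployment rate = 4.23 / 121.57 = 3.48%.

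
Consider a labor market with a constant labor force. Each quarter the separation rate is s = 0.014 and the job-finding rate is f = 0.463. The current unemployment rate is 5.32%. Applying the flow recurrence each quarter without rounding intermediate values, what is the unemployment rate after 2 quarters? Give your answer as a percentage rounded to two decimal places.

With a fixed labor force, u_{t+1} = u_t + s·(1−u_t) − f·u_t = u_t·(1−s−f) + s.
Here 1−s−f = 0.523 and s = 0.014.
u_1 = 0.053200 × 0.523 + 0.014 = 0.041824.
u_2 = 0.041824 × 0.523 + 0.014 = 0.035874.

Unemployment rate after two quarters ≈ 3.59%.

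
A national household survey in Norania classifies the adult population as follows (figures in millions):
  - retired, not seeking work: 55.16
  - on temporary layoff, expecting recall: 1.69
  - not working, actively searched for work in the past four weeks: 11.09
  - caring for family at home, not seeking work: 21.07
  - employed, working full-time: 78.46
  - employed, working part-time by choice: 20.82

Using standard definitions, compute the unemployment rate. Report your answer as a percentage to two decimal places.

Unemployment rate ≈ 11.40%.

Employed = 78.46 + 20.82 = 99.28 million.
Unemployed = 1.69 + 11.09 = 12.78 million (jobless and actively searching, or on temporary layoff).
Labor force = 99.28 + 12.78 = 112.06 million.
Unemployment rate = 12.78 / 112.06 = 11.40%.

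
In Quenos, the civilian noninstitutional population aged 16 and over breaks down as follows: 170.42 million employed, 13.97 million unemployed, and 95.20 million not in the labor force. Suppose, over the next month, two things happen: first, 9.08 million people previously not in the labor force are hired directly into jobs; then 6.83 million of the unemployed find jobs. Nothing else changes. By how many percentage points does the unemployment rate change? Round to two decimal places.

Initially, labor force = 170.42 + 13.97 = 184.39 million, so u = 13.97/184.39 = 7.58%.
After the first change, employed and labor force both rise by 9.08; unemployed unchanged → E = 179.50, U = 13.97, labor force = 193.47 million.
After the second change, unemployed falls and employed rises by 6.83; labor force unchanged → E = 186.33, U = 7.14, labor force = 193.47 million.
New unemployment rate = 7.14 / 193.47 = 3.69%.
Change = 3.69% − 7.58% = −3.89 percentage points.

The unemployment rate changes by −3.89 percentage points.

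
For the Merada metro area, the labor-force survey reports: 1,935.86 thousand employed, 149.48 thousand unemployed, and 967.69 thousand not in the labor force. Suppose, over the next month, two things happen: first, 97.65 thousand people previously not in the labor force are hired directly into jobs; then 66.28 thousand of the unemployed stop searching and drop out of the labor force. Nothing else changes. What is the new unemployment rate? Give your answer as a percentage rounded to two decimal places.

New unemployment rate ≈ 3.93%.

Initially, labor force = 1,935.86 + 149.48 = 2,085.34 thousand, so u = 149.48/2,085.34 = 7.17%.
After the first change, employed and labor force both rise by 97.65; unemployed unchanged → E = 2,033.51, U = 149.48, labor force = 2,182.99 thousand.
After the second change, unemployed and labor force both fall by 66.28 → E = 2,033.51, U = 83.20, labor force = 2,116.71 thousand.
New unemployment rate = 83.20 / 2,116.71 = 3.93%.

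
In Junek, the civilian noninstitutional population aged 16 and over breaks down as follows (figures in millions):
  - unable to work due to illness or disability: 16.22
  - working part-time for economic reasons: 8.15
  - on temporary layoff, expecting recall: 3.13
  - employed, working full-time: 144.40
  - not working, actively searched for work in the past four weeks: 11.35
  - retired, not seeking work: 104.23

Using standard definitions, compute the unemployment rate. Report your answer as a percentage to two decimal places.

Unemployment rate ≈ 8.67%.

Employed = 8.15 + 144.40 = 152.55 million (anyone who worked, including part-time for economic reasons, counts as employed).
Unemployed = 3.13 + 11.35 = 14.48 million (jobless and actively searching, or on temporary layoff).
Labor force = 152.55 + 14.48 = 167.03 million.
Unemployment rate = 14.48 / 167.03 = 8.67%.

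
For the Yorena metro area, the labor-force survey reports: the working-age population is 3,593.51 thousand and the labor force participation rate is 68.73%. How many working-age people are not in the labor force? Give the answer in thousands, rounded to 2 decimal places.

Share not in the labor force = 1 − 0.6873 = 0.3127.
Not in labor force = 0.3127 × 3,593.51 ≈ 1,123.69 thousand.

About 1,123.69 thousand are not in the labor force.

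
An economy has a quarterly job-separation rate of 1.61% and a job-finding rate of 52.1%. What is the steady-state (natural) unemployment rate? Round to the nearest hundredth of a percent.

Steady-state unemployment rate ≈ 3.00%.

At steady state the flows balance: s·E = f·U, so U/(E+U) = s/(s+f).
u* = 1.61 / (1.61 + 52.1) = 1.61 / 53.71 = 3.00%.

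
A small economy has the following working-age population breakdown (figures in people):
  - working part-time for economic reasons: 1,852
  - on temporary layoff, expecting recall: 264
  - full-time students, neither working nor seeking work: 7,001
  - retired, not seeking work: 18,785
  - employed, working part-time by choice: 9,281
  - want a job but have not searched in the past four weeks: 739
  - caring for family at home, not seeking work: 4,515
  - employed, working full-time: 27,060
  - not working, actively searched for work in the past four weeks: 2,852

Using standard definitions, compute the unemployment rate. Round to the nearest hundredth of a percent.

Employed = 1,852 + 9,281 + 27,060 = 38,193 (anyone who worked, including part-time for economic reasons, counts as employed).
Unemployed = 264 + 2,852 = 3,116 (jobless and actively searching, or on temporary layoff).
Labor force = 38,193 + 3,116 = 41,309.
Unemployment rate = 3,116 / 41,309 = 7.54%.

Unemployment rate ≈ 7.54%.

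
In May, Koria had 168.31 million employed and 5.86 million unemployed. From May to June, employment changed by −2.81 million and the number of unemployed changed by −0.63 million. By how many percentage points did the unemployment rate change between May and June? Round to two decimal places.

May: labor force = 168.31 + 5.86 = 174.17; u = 5.86/174.17 = 3.36%.
June: labor force = 165.50 + 5.23 = 170.73; u = 5.23/170.73 = 3.06%.
Change = 3.06% − 3.36% = −0.30 pp.

The unemployment rate changed by −0.30 percentage points.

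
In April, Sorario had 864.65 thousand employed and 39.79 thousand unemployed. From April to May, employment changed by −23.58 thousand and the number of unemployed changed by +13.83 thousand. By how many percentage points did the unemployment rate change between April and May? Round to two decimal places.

The unemployment rate changed by +1.59 percentage points.

April: labor force = 864.65 + 39.79 = 904.44; u = 39.79/904.44 = 4.40%.
May: labor force = 841.07 + 53.62 = 894.69; u = 53.62/894.69 = 5.99%.
Change = 5.99% − 4.40% = +1.59 pp.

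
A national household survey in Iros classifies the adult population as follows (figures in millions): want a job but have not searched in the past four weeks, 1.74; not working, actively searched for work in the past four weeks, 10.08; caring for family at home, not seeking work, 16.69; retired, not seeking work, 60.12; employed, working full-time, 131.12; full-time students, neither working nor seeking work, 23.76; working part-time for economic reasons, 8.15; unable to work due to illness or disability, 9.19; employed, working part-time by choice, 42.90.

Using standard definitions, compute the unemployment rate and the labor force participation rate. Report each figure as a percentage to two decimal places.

Employed = 131.12 + 8.15 + 42.90 = 182.17 million (anyone who worked, including part-time for economic reasons, counts as employed).
Unemployed = 10.08 million.
Labor force = 182.17 + 10.08 = 192.25 million.
Not in labor force = 1.74 + 16.69 + 60.12 + 23.76 + 9.19 = 111.50 million (those not working and not actively searching are outside the labor force — including those who want a job but have given up searching).
Civilian working-age population = 192.25 + 111.50 = 303.75 million.
Unemployment rate = 10.08 / 192.25 = 5.24%.
Labor force participation rate = 192.25 / 303.75 = 63.29%.

Unemployment rate ≈ 5.24%; labor force participation rate ≈ 63.29%.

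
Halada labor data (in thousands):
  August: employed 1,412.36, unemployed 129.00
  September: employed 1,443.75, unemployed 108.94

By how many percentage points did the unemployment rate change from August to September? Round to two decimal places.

The unemployment rate changed by −1.35 percentage points.

August: labor force = 1,412.36 + 129.00 = 1,541.36; u = 129.00/1,541.36 = 8.37%.
September: labor force = 1,443.75 + 108.94 = 1,552.69; u = 108.94/1,552.69 = 7.02%.
Change = 7.02% − 8.37% = −1.35 pp.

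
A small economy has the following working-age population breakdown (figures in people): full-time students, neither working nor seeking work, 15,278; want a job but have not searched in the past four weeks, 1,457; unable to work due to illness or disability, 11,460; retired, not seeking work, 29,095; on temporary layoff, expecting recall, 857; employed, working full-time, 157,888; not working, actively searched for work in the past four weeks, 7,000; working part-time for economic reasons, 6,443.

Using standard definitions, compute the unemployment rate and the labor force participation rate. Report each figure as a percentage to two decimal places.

Employed = 157,888 + 6,443 = 164,331 (anyone who worked, including part-time for economic reasons, counts as employed).
Unemployed = 857 + 7,000 = 7,857 (jobless and actively searching, or on temporary layoff).
Labor force = 164,331 + 7,857 = 172,188.
Not in labor force = 15,278 + 1,457 + 11,460 + 29,095 = 57,290 (those not working and not actively searching are outside the labor force — including those who want a job but have given up searching).
Civilian working-age population = 172,188 + 57,290 = 229,478.
Unemployment rate = 7,857 / 172,188 = 4.56%.
Labor force participation rate = 172,188 / 229,478 = 75.03%.

Unemployment rate ≈ 4.56%; labor force participation rate ≈ 75.03%.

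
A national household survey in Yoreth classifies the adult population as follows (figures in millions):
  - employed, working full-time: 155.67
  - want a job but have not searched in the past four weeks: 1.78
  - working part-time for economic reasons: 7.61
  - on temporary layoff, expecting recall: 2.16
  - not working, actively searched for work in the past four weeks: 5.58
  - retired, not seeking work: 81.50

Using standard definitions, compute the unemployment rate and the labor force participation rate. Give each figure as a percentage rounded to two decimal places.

Unemployment rate ≈ 4.53%; labor force participation rate ≈ 67.25%.

Employed = 155.67 + 7.61 = 163.28 million (anyone who worked, including part-time for economic reasons, counts as employed).
Unemployed = 2.16 + 5.58 = 7.74 million (jobless and actively searching, or on temporary layoff).
Labor force = 163.28 + 7.74 = 171.02 million.
Not in labor force = 1.78 + 81.50 = 83.28 million (those not working and not actively searching are outside the labor force — including those who want a job but have given up searching).
Civilian working-age population = 171.02 + 83.28 = 254.30 million.
Unemployment rate = 7.74 / 171.02 = 4.53%.
Labor force participation rate = 171.02 / 254.30 = 67.25%.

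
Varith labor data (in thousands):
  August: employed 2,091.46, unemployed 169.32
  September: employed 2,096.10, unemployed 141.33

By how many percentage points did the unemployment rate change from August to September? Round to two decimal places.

August: labor force = 2,091.46 + 169.32 = 2,260.78; u = 169.32/2,260.78 = 7.49%.
September: labor force = 2,096.10 + 141.33 = 2,237.43; u = 141.33/2,237.43 = 6.32%.
Change = 6.32% − 7.49% = −1.17 pp.

The unemployment rate changed by −1.17 percentage points.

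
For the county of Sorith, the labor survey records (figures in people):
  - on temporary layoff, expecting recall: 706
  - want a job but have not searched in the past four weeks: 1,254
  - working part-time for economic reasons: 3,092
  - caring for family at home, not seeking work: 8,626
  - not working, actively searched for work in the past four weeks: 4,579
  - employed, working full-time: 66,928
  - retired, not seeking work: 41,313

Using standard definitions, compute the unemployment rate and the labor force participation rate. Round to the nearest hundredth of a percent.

Unemployment rate ≈ 7.02%; labor force participation rate ≈ 59.53%.

Employed = 3,092 + 66,928 = 70,020 (anyone who worked, including part-time for economic reasons, counts as employed).
Unemployed = 706 + 4,579 = 5,285 (jobless and actively searching, or on temporary layoff).
Labor force = 70,020 + 5,285 = 75,305.
Not in labor force = 1,254 + 8,626 + 41,313 = 51,193 (those not working and not actively searching are outside the labor force — including those who want a job but have given up searching).
Civilian working-age population = 75,305 + 51,193 = 126,498.
Unemployment rate = 5,285 / 75,305 = 7.02%.
Labor force participation rate = 75,305 / 126,498 = 59.53%.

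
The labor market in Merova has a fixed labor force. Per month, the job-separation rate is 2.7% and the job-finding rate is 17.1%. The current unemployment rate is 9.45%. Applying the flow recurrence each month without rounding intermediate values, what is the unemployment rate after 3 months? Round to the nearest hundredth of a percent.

Unemployment rate after three months ≈ 11.48%.

With a fixed labor force, u_{t+1} = u_t + s·(1−u_t) − f·u_t = u_t·(1−s−f) + s.
Here 1−s−f = 0.802 and s = 0.027.
u_1 = 0.094500 × 0.802 + 0.027 = 0.102789.
u_2 = 0.102789 × 0.802 + 0.027 = 0.109437.
u_3 = 0.109437 × 0.802 + 0.027 = 0.114768.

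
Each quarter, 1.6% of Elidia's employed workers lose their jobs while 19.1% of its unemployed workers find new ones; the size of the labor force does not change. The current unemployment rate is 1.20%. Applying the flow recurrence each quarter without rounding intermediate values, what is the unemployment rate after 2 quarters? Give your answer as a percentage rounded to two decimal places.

Unemployment rate after two quarters ≈ 3.62%.

With a fixed labor force, u_{t+1} = u_t + s·(1−u_t) − f·u_t = u_t·(1−s−f) + s.
Here 1−s−f = 0.793 and s = 0.016.
u_1 = 0.012000 × 0.793 + 0.016 = 0.025516.
u_2 = 0.025516 × 0.793 + 0.016 = 0.036234.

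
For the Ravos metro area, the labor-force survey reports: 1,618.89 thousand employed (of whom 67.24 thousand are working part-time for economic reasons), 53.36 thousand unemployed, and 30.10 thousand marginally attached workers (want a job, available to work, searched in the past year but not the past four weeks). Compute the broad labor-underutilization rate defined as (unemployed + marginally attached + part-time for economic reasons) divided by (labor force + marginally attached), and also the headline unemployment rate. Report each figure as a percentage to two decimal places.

Labor force = 1,618.89 + 53.36 = 1,672.25 thousand.
Numerator = 53.36 + 30.10 + 67.24 = 150.70 thousand.
Denominator = 1,672.25 + 30.10 = 1,702.35 thousand.
Broad rate = 150.70 / 1,702.35 = 8.85%.
Headline unemployment rate = 53.36 / 1,672.25 = 3.19%.

Broad underutilization rate ≈ 8.85%; headline unemployment rate ≈ 3.19%.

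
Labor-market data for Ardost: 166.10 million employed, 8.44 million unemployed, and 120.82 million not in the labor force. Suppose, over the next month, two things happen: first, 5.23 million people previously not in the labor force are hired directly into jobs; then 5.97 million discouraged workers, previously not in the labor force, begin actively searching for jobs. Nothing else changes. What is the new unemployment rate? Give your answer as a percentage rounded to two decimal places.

Initially, labor force = 166.10 + 8.44 = 174.54 million, so u = 8.44/174.54 = 4.84%.
After the first change, employed and labor force both rise by 5.23; unemployed unchanged → E = 171.33, U = 8.44, labor force = 179.77 million.
After the second change, unemployed and labor force both rise by 5.97 → E = 171.33, U = 14.41, labor force = 185.74 million.
New unemployment rate = 14.41 / 185.74 = 7.76%.

New unemployment rate ≈ 7.76%.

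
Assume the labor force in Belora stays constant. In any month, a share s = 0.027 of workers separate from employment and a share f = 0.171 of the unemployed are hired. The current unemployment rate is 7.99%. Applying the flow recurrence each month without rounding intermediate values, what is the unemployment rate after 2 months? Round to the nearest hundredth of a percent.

Unemployment rate after two months ≈ 10.00%.

With a fixed labor force, u_{t+1} = u_t + s·(1−u_t) − f·u_t = u_t·(1−s−f) + s.
Here 1−s−f = 0.802 and s = 0.027.
u_1 = 0.079900 × 0.802 + 0.027 = 0.091080.
u_2 = 0.091080 × 0.802 + 0.027 = 0.100046.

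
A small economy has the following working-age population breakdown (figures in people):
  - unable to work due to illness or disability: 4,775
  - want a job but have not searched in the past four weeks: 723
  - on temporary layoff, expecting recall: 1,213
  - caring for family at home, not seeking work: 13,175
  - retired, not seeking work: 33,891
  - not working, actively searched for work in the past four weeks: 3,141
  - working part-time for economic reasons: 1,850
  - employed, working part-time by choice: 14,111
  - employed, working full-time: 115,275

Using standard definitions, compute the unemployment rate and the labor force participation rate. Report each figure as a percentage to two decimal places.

Unemployment rate ≈ 3.21%; labor force participation rate ≈ 72.06%.

Employed = 1,850 + 14,111 + 115,275 = 131,236 (anyone who worked, including part-time for economic reasons, counts as employed).
Unemployed = 1,213 + 3,141 = 4,354 (jobless and actively searching, or on temporary layoff).
Labor force = 131,236 + 4,354 = 135,590.
Not in labor force = 4,775 + 723 + 13,175 + 33,891 = 52,564 (those not working and not actively searching are outside the labor force — including those who want a job but have given up searching).
Civilian working-age population = 135,590 + 52,564 = 188,154.
Unemployment rate = 4,354 / 135,590 = 3.21%.
Labor force participation rate = 135,590 / 188,154 = 72.06%.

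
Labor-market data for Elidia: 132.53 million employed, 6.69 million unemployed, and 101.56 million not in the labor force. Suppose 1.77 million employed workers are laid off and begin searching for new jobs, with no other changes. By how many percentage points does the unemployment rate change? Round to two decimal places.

The unemployment rate changes by +1.27 percentage points.

Initially, labor force = 132.53 + 6.69 = 139.22 million, so u = 6.69/139.22 = 4.81%.
After the change, employed falls and unemployed rises by 1.77; labor force unchanged → E = 130.76, U = 8.46, labor force = 139.22 million.
New unemployment rate = 8.46 / 139.22 = 6.08%.
Change = 6.08% − 4.81% = +1.27 percentage points.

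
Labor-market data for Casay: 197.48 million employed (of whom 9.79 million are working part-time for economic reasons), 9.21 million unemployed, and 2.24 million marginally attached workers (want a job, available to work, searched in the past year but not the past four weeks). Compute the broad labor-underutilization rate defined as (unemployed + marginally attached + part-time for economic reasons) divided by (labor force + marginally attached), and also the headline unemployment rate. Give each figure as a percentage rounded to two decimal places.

Broad underutilization rate ≈ 10.17%; headline unemployment rate ≈ 4.46%.

Labor force = 197.48 + 9.21 = 206.69 million.
Numerator = 9.21 + 2.24 + 9.79 = 21.24 million.
Denominator = 206.69 + 2.24 = 208.93 million.
Broad rate = 21.24 / 208.93 = 10.17%.
Headline unemployment rate = 9.21 / 206.69 = 4.46%.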